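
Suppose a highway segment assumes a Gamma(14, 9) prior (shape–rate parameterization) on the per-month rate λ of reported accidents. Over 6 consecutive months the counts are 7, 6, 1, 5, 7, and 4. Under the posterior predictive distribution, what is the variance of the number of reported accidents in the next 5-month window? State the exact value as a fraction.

Total count: 7 + 6 + 1 + 5 + 7 + 4 = 30.
Total exposure: 6 months.
The Gamma prior is conjugate for the Poisson rate, so λ | data ~ Gamma(14+30, 9+6) = Gamma(44, 15).
The posterior predictive for a window of length T is Negative Binomial with variance T·α'·(β'+T)/β'² = 5·44·20/225 = 176/9.

176/9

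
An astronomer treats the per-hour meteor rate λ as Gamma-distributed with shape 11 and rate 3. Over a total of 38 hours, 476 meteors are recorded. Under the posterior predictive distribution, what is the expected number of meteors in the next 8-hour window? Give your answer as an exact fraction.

Total count 476 over total exposure 38 hours.
By Gamma–Poisson conjugacy, the posterior is Gamma(α + Σx, β + Σt) = Gamma(11 + 476, 3 + 38) = Gamma(487, 41).
Predictive mean over an 8-hour window = T·E[λ|data] = 8·487/41 = 3896/41.

3896/41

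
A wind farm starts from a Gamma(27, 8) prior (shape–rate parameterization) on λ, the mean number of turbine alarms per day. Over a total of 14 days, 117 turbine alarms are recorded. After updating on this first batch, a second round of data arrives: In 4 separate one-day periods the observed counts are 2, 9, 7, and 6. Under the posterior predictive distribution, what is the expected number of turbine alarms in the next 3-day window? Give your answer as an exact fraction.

252/13

Total count 117 over total exposure 14 days.
After the first batch: Gamma(27 + 117, 8 + 14) = Gamma(144, 22).
Total count: 2 + 9 + 7 + 6 = 24.
Total exposure: 4 days.
After the second batch: Gamma(144 + 24, 22 + 4) = Gamma(168, 26).
Predictive mean over a 3-day window = T·E[λ|data] = 3·168/26 = 252/13.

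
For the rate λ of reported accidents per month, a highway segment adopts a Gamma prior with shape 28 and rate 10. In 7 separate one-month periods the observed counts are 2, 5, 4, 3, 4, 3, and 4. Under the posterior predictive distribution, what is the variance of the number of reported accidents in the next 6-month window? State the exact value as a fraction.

7314/289

Total count: 2 + 5 + 4 + 3 + 4 + 3 + 4 = 25.
Total exposure: 7 months.
Conjugate update: add total count to the shape and total exposure to the rate, giving Gamma(53, 17).
The posterior predictive for a window of length T is Negative Binomial with variance T·α'·(β'+T)/β'² = 6·53·23/289 = 7314/289.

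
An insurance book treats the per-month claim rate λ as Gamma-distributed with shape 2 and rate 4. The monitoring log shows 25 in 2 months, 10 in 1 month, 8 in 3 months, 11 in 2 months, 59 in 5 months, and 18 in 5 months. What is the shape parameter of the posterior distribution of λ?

133

Total count: 25 + 10 + 8 + 11 + 59 + 18 = 131.
Total exposure: 2 + 1 + 3 + 2 + 5 + 5 = 18 months.
Gamma(α, β) with Poisson data over total exposure Σt gives posterior Gamma(α+Σx, β+Σt) = Gamma(133, 22).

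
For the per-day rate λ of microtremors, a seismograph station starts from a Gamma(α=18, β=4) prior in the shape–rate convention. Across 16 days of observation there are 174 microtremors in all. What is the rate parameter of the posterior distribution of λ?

20

Total count 174 over total exposure 16 days.
By Gamma–Poisson conjugacy, the posterior is Gamma(α + Σx, β + Σt) = Gamma(18 + 174, 4 + 16) = Gamma(192, 20).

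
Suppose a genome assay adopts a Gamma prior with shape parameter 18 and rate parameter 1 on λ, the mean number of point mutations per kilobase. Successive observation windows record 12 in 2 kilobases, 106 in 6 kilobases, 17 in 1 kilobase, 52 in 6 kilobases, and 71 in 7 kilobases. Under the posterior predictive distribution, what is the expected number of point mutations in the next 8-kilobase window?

Total count: 12 + 106 + 17 + 52 + 71 = 258.
Total exposure: 2 + 6 + 1 + 6 + 7 = 22 kilobases.
Gamma(α, β) with Poisson data over total exposure Σt gives posterior Gamma(α+Σx, β+Σt) = Gamma(276, 23).
Predictive mean over an 8-kilobase window = T·E[λ|data] = 8·276/23 = 96.

96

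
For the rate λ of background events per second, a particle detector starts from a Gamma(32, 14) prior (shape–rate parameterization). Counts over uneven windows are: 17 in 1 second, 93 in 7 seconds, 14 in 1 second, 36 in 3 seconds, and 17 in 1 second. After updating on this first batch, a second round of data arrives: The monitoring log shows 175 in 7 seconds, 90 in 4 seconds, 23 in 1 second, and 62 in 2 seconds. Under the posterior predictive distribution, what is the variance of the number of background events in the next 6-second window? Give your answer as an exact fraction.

157638/1681

Total count: 17 + 93 + 14 + 36 + 17 = 177.
Total exposure: 1 + 7 + 1 + 3 + 1 = 13 seconds.
After the first batch: Gamma(32 + 177, 14 + 13) = Gamma(209, 27).
Total count: 175 + 90 + 23 + 62 = 350.
Total exposure: 7 + 4 + 1 + 2 = 14 seconds.
After the second batch: Gamma(209 + 350, 27 + 14) = Gamma(559, 41).
The posterior predictive for a window of length T is Negative Binomial with variance T·α'·(β'+T)/β'² = 6·559·47/1681 = 157638/1681.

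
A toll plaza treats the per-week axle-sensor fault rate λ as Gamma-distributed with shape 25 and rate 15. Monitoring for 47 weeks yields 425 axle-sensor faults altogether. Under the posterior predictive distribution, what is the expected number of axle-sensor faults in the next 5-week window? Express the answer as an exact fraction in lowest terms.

Total count 425 over total exposure 47 weeks.
Gamma(α, β) with Poisson data over total exposure Σt gives posterior Gamma(α+Σx, β+Σt) = Gamma(450, 62).
Predictive mean over a 5-week window = T·E[λ|data] = 5·450/62 = 1125/31.

1125/31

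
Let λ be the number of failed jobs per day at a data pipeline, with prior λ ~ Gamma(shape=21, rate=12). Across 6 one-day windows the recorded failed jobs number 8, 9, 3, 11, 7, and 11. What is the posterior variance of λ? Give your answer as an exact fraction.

Total count: 8 + 9 + 3 + 11 + 7 + 11 = 49.
Total exposure: 6 days.
Gamma(α, β) with Poisson data over total exposure Σt gives posterior Gamma(α+Σx, β+Σt) = Gamma(70, 18).
Posterior variance = α'/β'² = 70/324 = 35/162.

35/162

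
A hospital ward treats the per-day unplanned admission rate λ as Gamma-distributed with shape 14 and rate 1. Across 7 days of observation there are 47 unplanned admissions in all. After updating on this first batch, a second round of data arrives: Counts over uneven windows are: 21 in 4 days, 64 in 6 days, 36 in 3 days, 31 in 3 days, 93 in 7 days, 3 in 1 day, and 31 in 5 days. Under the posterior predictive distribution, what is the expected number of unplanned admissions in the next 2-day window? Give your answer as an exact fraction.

680/37

Total count 47 over total exposure 7 days.
After the first batch: Gamma(14 + 47, 1 + 7) = Gamma(61, 8).
Total count: 21 + 64 + 36 + 31 + 93 + 3 + 31 = 279.
Total exposure: 4 + 6 + 3 + 3 + 7 + 1 + 5 = 29 days.
After the second batch: Gamma(61 + 279, 8 + 29) = Gamma(340, 37).
Predictive mean over a 2-day window = T·E[λ|data] = 2·340/37 = 680/37.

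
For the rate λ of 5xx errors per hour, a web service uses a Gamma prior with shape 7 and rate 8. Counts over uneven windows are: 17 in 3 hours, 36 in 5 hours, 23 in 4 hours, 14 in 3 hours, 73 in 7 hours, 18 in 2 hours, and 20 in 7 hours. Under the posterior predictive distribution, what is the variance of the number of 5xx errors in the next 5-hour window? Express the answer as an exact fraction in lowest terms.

Total count: 17 + 36 + 23 + 14 + 73 + 18 + 20 = 201.
Total exposure: 3 + 5 + 4 + 3 + 7 + 2 + 7 = 31 hours.
The Gamma prior is conjugate for the Poisson rate, so λ | data ~ Gamma(7+201, 8+31) = Gamma(208, 39).
The posterior predictive for a window of length T is Negative Binomial with variance T·α'·(β'+T)/β'² = 5·208·44/1521 = 3520/117.

3520/117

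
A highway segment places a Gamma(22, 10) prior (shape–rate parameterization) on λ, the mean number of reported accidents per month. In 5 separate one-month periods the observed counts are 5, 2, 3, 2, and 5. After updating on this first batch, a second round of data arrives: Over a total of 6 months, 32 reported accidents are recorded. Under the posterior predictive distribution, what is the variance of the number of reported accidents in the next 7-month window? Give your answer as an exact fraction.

284/9

Total count: 5 + 2 + 3 + 2 + 5 = 17.
Total exposure: 5 months.
After the first batch: Gamma(22 + 17, 10 + 5) = Gamma(39, 15).
Total count 32 over total exposure 6 months.
After the second batch: Gamma(39 + 32, 15 + 6) = Gamma(71, 21).
The posterior predictive for a window of length T is Negative Binomial with variance T·α'·(β'+T)/β'² = 7·71·28/441 = 284/9.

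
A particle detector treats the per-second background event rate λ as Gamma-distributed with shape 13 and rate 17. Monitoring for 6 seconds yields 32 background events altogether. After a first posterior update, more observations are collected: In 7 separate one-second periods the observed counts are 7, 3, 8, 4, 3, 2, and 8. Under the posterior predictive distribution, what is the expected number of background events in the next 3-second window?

8

Total count 32 over total exposure 6 seconds.
After the first batch: Gamma(13 + 32, 17 + 6) = Gamma(45, 23).
Total count: 7 + 3 + 8 + 4 + 3 + 2 + 8 = 35.
Total exposure: 7 seconds.
After the second batch: Gamma(45 + 35, 23 + 7) = Gamma(80, 30).
Predictive mean over a 3-second window = T·E[λ|data] = 3·80/30 = 8.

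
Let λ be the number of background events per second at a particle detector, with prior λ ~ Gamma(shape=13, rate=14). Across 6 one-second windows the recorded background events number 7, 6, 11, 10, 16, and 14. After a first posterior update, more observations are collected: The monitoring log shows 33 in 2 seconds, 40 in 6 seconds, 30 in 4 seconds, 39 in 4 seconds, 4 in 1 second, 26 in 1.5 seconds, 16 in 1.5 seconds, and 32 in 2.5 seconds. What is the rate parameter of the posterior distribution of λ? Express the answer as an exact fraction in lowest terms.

Total count: 7 + 6 + 11 + 10 + 16 + 14 = 64.
Total exposure: 6 seconds.
After the first batch: Gamma(13 + 64, 14 + 6) = Gamma(77, 20).
Total count: 33 + 40 + 30 + 39 + 4 + 26 + 16 + 32 = 220.
Total exposure: 2 + 6 + 4 + 4 + 1 + 1.5 + 1.5 + 2.5 = 22.5 seconds.
After the second batch: Gamma(77 + 220, 20 + 22.5) = Gamma(297, 85/2).

85/2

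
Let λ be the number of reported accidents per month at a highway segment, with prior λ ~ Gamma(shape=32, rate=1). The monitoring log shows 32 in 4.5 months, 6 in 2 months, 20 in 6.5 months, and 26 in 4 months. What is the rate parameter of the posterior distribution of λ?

Total count: 32 + 6 + 20 + 26 = 84.
Total exposure: 4.5 + 2 + 6.5 + 4 = 17 months.
By Gamma–Poisson conjugacy, the posterior is Gamma(α + Σx, β + Σt) = Gamma(32 + 84, 1 + 17) = Gamma(116, 18).

18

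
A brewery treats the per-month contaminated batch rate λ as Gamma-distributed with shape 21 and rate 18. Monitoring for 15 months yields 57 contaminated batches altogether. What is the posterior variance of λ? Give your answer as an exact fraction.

26/363

Total count 57 over total exposure 15 months.
Gamma(α, β) with Poisson data over total exposure Σt gives posterior Gamma(α+Σx, β+Σt) = Gamma(78, 33).
Posterior variance = α'/β'² = 78/1089 = 26/363.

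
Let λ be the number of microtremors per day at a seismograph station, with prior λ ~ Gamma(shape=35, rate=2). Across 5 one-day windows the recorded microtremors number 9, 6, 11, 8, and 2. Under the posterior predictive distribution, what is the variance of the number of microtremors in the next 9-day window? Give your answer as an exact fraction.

10224/49

Total count: 9 + 6 + 11 + 8 + 2 = 36.
Total exposure: 5 days.
Posterior: α' = 35 + 36 = 71, β' = 2 + 5 = 7.
The posterior predictive for a window of length T is Negative Binomial with variance T·α'·(β'+T)/β'² = 9·71·16/49 = 10224/49.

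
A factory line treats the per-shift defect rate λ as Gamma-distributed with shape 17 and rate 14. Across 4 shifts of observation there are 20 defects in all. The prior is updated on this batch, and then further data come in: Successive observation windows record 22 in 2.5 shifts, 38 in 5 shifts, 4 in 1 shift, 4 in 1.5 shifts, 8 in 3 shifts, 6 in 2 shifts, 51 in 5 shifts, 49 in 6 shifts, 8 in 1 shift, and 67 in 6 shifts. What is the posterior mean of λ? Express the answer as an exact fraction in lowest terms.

Total count 20 over total exposure 4 shifts.
After the first batch: Gamma(17 + 20, 14 + 4) = Gamma(37, 18).
Total count: 22 + 38 + 4 + 4 + 8 + 6 + 51 + 49 + 8 + 67 = 257.
Total exposure: 2.5 + 5 + 1 + 1.5 + 3 + 2 + 5 + 6 + 1 + 6 = 33 shifts.
After the second batch: Gamma(37 + 257, 18 + 33) = Gamma(294, 51).
Posterior mean = α'/β' = 294/51 = 98/17.

98/17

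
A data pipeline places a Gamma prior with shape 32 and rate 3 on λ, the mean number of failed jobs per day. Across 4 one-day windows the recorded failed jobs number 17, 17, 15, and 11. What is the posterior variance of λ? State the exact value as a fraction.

92/49

Total count: 17 + 17 + 15 + 11 = 60.
Total exposure: 4 days.
By Gamma–Poisson conjugacy, the posterior is Gamma(α + Σx, β + Σt) = Gamma(32 + 60, 3 + 4) = Gamma(92, 7).
Posterior variance = α'/β'² = 92/49.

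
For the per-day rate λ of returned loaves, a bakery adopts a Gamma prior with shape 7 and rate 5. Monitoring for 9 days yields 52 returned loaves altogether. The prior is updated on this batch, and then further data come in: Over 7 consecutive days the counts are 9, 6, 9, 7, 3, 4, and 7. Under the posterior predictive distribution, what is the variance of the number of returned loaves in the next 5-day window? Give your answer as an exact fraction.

Total count 52 over total exposure 9 days.
After the first batch: Gamma(7 + 52, 5 + 9) = Gamma(59, 14).
Total count: 9 + 6 + 9 + 7 + 3 + 4 + 7 = 45.
Total exposure: 7 days.
After the second batch: Gamma(59 + 45, 14 + 7) = Gamma(104, 21).
The posterior predictive for a window of length T is Negative Binomial with variance T·α'·(β'+T)/β'² = 5·104·26/441 = 13520/441.

13520/441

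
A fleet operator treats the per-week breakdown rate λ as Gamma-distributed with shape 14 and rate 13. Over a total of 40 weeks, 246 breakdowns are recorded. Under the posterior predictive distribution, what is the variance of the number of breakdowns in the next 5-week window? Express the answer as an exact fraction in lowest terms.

75400/2809

Total count 246 over total exposure 40 weeks.
By Gamma–Poisson conjugacy, the posterior is Gamma(α + Σx, β + Σt) = Gamma(14 + 246, 13 + 40) = Gamma(260, 53).
The posterior predictive for a window of length T is Negative Binomial with variance T·α'·(β'+T)/β'² = 5·260·58/2809 = 75400/2809.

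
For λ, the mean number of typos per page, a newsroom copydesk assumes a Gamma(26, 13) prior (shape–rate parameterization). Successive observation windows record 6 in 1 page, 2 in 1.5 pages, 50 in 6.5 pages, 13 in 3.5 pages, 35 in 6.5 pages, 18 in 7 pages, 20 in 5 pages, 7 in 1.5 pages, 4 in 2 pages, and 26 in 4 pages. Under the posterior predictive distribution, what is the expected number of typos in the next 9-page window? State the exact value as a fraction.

3726/103

Total count: 6 + 2 + 50 + 13 + 35 + 18 + 20 + 7 + 4 + 26 = 181.
Total exposure: 1 + 1.5 + 6.5 + 3.5 + 6.5 + 7 + 5 + 1.5 + 2 + 4 = 38.5 pages.
The Gamma prior is conjugate for the Poisson rate, so λ | data ~ Gamma(26+181, 13+38.5) = Gamma(207, 103/2).
Predictive mean over a 9-page window = T·E[λ|data] = 9·207/(103/2) = 3726/103.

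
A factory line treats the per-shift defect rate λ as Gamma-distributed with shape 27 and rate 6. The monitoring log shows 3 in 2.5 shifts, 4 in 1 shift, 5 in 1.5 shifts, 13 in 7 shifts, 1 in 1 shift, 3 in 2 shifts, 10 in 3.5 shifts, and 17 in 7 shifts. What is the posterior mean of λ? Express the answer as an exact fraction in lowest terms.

166/63

Total count: 3 + 4 + 5 + 13 + 1 + 3 + 10 + 17 = 56.
Total exposure: 2.5 + 1 + 1.5 + 7 + 1 + 2 + 3.5 + 7 = 25.5 shifts.
By Gamma–Poisson conjugacy, the posterior is Gamma(α + Σx, β + Σt) = Gamma(27 + 56, 6 + 25.5) = Gamma(83, 63/2).
Posterior mean = α'/β' = 83/(63/2) = 166/63.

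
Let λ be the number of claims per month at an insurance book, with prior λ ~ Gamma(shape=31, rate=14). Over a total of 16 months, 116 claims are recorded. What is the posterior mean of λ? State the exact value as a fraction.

Total count 116 over total exposure 16 months.
Conjugate update: add total count to the shape and total exposure to the rate, giving Gamma(147, 30).
Posterior mean = α'/β' = 147/30 = 49/10.

49/10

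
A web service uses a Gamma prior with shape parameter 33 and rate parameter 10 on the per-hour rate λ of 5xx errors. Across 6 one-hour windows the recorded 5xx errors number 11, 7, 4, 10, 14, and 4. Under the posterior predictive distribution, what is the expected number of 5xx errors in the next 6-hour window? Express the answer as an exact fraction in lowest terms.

249/8

Total count: 11 + 7 + 4 + 10 + 14 + 4 = 50.
Total exposure: 6 hours.
Gamma(α, β) with Poisson data over total exposure Σt gives posterior Gamma(α+Σx, β+Σt) = Gamma(83, 16).
Predictive mean over a 6-hour window = T·E[λ|data] = 6·83/16 = 249/8.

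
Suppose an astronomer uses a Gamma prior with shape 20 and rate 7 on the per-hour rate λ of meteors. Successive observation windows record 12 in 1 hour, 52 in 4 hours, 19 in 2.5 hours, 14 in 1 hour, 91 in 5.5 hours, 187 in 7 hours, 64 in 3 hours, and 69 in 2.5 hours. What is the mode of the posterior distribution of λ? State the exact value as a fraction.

Total count: 12 + 52 + 19 + 14 + 91 + 187 + 64 + 69 = 508.
Total exposure: 1 + 4 + 2.5 + 1 + 5.5 + 7 + 3 + 2.5 = 26.5 hours.
Conjugate update: add total count to the shape and total exposure to the rate, giving Gamma(528, 67/2).
Posterior mode = (α'−1)/β' = 527/(67/2) = 1054/67.

1054/67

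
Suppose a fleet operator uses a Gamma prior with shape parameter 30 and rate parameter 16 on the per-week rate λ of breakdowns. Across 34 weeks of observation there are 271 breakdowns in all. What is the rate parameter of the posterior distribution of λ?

50

Total count 271 over total exposure 34 weeks.
Conjugate update: add total count to the shape and total exposure to the rate, giving Gamma(301, 50).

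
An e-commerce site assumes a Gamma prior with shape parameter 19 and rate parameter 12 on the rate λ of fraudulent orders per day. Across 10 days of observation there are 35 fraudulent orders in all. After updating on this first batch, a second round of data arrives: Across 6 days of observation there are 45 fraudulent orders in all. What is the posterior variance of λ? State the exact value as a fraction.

Total count 35 over total exposure 10 days.
After the first batch: Gamma(19 + 35, 12 + 10) = Gamma(54, 22).
Total count 45 over total exposure 6 days.
After the second batch: Gamma(54 + 45, 22 + 6) = Gamma(99, 28).
Posterior variance = α'/β'² = 99/784.

99/784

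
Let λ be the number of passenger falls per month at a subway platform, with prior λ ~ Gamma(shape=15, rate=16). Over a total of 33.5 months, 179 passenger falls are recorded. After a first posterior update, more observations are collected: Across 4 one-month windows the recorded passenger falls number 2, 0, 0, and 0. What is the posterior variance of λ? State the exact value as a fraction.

Total count 179 over total exposure 33.5 months.
After the first batch: Gamma(15 + 179, 16 + 33.5) = Gamma(194, 99/2).
Total count: 2 + 0 + 0 + 0 = 2.
Total exposure: 4 months.
After the second batch: Gamma(194 + 2, 99/2 + 4) = Gamma(196, 107/2).
Posterior variance = α'/β'² = 196/(11449/4) = 784/11449.

784/11449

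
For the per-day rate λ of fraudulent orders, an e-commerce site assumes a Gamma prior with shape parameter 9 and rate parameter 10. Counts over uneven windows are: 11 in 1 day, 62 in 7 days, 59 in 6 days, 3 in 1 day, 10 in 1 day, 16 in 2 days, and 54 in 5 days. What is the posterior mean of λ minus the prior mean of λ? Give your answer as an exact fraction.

Total count: 11 + 62 + 59 + 3 + 10 + 16 + 54 = 215.
Total exposure: 1 + 7 + 6 + 1 + 1 + 2 + 5 = 23 days.
Gamma(α, β) with Poisson data over total exposure Σt gives posterior Gamma(α+Σx, β+Σt) = Gamma(224, 33).
Posterior mean = 224/33 = 224/33; prior mean = 9/10 = 9/10. Difference = 224/33 − 9/10 = 1943/330.

1943/330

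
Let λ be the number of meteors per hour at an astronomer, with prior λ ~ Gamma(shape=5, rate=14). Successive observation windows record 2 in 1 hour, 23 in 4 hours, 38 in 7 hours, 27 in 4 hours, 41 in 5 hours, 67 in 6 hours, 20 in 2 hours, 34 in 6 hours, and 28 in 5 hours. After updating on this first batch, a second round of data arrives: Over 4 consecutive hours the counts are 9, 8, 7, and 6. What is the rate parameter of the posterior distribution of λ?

58

Total count: 2 + 23 + 38 + 27 + 41 + 67 + 20 + 34 + 28 = 280.
Total exposure: 1 + 4 + 7 + 4 + 5 + 6 + 2 + 6 + 5 = 40 hours.
After the first batch: Gamma(5 + 280, 14 + 40) = Gamma(285, 54).
Total count: 9 + 8 + 7 + 6 = 30.
Total exposure: 4 hours.
After the second batch: Gamma(285 + 30, 54 + 4) = Gamma(315, 58).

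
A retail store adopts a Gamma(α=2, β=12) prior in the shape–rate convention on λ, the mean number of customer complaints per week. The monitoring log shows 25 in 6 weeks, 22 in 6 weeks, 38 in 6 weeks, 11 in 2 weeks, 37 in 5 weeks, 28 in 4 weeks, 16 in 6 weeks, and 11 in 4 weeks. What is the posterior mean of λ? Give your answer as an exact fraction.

Total count: 25 + 22 + 38 + 11 + 37 + 28 + 16 + 11 = 188.
Total exposure: 6 + 6 + 6 + 2 + 5 + 4 + 6 + 4 = 39 weeks.
The Gamma prior is conjugate for the Poisson rate, so λ | data ~ Gamma(2+188, 12+39) = Gamma(190, 51).
Posterior mean = α'/β' = 190/51.

190/51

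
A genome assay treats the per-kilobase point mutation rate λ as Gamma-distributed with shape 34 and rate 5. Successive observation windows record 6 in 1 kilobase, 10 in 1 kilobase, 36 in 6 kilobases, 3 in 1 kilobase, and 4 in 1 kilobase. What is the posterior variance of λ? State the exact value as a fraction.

31/75

Total count: 6 + 10 + 36 + 3 + 4 = 59.
Total exposure: 1 + 1 + 6 + 1 + 1 = 10 kilobases.
Conjugate update: add total count to the shape and total exposure to the rate, giving Gamma(93, 15).
Posterior variance = α'/β'² = 93/225 = 31/75.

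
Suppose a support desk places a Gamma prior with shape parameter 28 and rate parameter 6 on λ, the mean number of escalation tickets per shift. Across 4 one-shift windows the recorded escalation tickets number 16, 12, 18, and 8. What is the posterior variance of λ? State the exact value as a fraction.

41/50

Total count: 16 + 12 + 18 + 8 = 54.
Total exposure: 4 shifts.
Posterior: α' = 28 + 54 = 82, β' = 6 + 4 = 10.
Posterior variance = α'/β'² = 82/100 = 41/50.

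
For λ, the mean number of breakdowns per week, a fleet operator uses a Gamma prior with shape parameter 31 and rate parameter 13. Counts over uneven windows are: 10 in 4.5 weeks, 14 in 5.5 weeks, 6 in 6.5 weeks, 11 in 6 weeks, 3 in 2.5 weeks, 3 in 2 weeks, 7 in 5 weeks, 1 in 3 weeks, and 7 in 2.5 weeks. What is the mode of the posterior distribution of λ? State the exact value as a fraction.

Total count: 10 + 14 + 6 + 11 + 3 + 3 + 7 + 1 + 7 = 62.
Total exposure: 4.5 + 5.5 + 6.5 + 6 + 2.5 + 2 + 5 + 3 + 2.5 = 37.5 weeks.
Gamma(α, β) with Poisson data over total exposure Σt gives posterior Gamma(α+Σx, β+Σt) = Gamma(93, 101/2).
Posterior mode = (α'−1)/β' = 92/(101/2) = 184/101.

184/101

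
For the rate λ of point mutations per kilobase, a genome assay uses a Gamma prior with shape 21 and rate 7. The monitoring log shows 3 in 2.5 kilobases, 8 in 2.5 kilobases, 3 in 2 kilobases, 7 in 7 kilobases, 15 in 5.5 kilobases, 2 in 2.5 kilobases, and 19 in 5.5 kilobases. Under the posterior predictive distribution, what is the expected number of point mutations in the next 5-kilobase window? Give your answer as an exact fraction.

Total count: 3 + 8 + 3 + 7 + 15 + 2 + 19 = 57.
Total exposure: 2.5 + 2.5 + 2 + 7 + 5.5 + 2.5 + 5.5 = 27.5 kilobases.
Gamma(α, β) with Poisson data over total exposure Σt gives posterior Gamma(α+Σx, β+Σt) = Gamma(78, 69/2).
Predictive mean over a 5-kilobase window = T·E[λ|data] = 5·78/(69/2) = 260/23.

260/23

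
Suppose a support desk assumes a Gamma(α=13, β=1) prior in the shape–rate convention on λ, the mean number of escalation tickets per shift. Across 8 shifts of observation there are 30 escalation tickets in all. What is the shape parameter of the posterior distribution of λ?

43

Total count 30 over total exposure 8 shifts.
By Gamma–Poisson conjugacy, the posterior is Gamma(α + Σx, β + Σt) = Gamma(13 + 30, 1 + 8) = Gamma(43, 9).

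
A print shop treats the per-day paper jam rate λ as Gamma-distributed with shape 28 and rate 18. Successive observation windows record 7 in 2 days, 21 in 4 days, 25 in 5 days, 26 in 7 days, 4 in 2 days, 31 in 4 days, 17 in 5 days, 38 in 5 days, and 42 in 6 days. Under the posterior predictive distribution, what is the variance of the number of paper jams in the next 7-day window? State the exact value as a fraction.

Total count: 7 + 21 + 25 + 26 + 4 + 31 + 17 + 38 + 42 = 211.
Total exposure: 2 + 4 + 5 + 7 + 2 + 4 + 5 + 5 + 6 = 40 days.
Conjugate update: add total count to the shape and total exposure to the rate, giving Gamma(239, 58).
The posterior predictive for a window of length T is Negative Binomial with variance T·α'·(β'+T)/β'² = 7·239·65/3364 = 108745/3364.

108745/3364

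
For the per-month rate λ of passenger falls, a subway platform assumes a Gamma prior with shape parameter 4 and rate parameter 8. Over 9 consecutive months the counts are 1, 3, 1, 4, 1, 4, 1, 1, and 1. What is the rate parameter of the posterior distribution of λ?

17

Total count: 1 + 3 + 1 + 4 + 1 + 4 + 1 + 1 + 1 = 17.
Total exposure: 9 months.
Conjugate update: add total count to the shape and total exposure to the rate, giving Gamma(21, 17).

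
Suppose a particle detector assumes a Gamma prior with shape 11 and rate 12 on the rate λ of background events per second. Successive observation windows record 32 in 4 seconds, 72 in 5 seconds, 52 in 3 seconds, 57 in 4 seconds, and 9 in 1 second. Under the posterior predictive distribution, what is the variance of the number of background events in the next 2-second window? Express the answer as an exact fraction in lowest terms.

Total count: 32 + 72 + 52 + 57 + 9 = 222.
Total exposure: 4 + 5 + 3 + 4 + 1 = 17 seconds.
The Gamma prior is conjugate for the Poisson rate, so λ | data ~ Gamma(11+222, 12+17) = Gamma(233, 29).
The posterior predictive for a window of length T is Negative Binomial with variance T·α'·(β'+T)/β'² = 2·233·31/841 = 14446/841.

14446/841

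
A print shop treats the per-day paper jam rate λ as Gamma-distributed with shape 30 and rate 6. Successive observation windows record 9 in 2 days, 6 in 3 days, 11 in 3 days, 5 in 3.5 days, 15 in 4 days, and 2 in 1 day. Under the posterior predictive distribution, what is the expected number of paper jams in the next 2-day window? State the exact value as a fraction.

104/15

Total count: 9 + 6 + 11 + 5 + 15 + 2 = 48.
Total exposure: 2 + 3 + 3 + 3.5 + 4 + 1 = 16.5 days.
The Gamma prior is conjugate for the Poisson rate, so λ | data ~ Gamma(30+48, 6+16.5) = Gamma(78, 45/2).
Predictive mean over a 2-day window = T·E[λ|data] = 2·78/(45/2) = 104/15.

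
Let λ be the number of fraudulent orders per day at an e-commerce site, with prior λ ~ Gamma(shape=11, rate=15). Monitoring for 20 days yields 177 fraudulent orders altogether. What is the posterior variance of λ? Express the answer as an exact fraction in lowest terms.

188/1225

Total count 177 over total exposure 20 days.
Gamma(α, β) with Poisson data over total exposure Σt gives posterior Gamma(α+Σx, β+Σt) = Gamma(188, 35).
Posterior variance = α'/β'² = 188/1225.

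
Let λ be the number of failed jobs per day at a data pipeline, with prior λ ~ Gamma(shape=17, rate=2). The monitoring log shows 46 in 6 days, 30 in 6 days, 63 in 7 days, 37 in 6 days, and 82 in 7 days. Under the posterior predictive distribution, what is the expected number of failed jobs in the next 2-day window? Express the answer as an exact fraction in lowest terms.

275/17

Total count: 46 + 30 + 63 + 37 + 82 = 258.
Total exposure: 6 + 6 + 7 + 6 + 7 = 32 days.
Conjugate update: add total count to the shape and total exposure to the rate, giving Gamma(275, 34).
Predictive mean over a 2-day window = T·E[λ|data] = 2·275/34 = 275/17.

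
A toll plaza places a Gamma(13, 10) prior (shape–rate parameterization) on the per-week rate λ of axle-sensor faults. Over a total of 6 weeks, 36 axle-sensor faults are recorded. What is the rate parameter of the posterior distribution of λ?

Total count 36 over total exposure 6 weeks.
Posterior: α' = 13 + 36 = 49, β' = 10 + 6 = 16.

16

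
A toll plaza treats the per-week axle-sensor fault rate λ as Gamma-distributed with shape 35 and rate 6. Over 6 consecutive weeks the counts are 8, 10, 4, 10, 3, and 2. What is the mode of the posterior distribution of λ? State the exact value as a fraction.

71/12

Total count: 8 + 10 + 4 + 10 + 3 + 2 = 37.
Total exposure: 6 weeks.
The Gamma prior is conjugate for the Poisson rate, so λ | data ~ Gamma(35+37, 6+6) = Gamma(72, 12).
Posterior mode = (α'−1)/β' = 71/12.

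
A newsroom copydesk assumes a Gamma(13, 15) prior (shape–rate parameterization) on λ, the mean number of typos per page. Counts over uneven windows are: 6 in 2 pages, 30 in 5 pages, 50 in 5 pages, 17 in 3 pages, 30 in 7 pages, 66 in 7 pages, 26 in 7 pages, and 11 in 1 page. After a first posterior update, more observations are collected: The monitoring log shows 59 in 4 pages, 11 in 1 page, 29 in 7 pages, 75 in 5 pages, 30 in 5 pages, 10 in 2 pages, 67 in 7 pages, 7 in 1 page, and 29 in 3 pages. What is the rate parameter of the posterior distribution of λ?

87

Total count: 6 + 30 + 50 + 17 + 30 + 66 + 26 + 11 = 236.
Total exposure: 2 + 5 + 5 + 3 + 7 + 7 + 7 + 1 = 37 pages.
After the first batch: Gamma(13 + 236, 15 + 37) = Gamma(249, 52).
Total count: 59 + 11 + 29 + 75 + 30 + 10 + 67 + 7 + 29 = 317.
Total exposure: 4 + 1 + 7 + 5 + 5 + 2 + 7 + 1 + 3 = 35 pages.
After the second batch: Gamma(249 + 317, 52 + 35) = Gamma(566, 87).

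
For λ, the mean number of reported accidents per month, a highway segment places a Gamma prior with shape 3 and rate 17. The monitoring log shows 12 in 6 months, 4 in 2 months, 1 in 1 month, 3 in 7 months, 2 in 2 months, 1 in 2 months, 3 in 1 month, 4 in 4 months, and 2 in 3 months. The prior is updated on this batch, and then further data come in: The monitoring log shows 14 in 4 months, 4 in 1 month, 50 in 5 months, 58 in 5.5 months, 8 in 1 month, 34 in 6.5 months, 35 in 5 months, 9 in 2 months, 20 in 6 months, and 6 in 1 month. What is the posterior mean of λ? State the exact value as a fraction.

273/82

Total count: 12 + 4 + 1 + 3 + 2 + 1 + 3 + 4 + 2 = 32.
Total exposure: 6 + 2 + 1 + 7 + 2 + 2 + 1 + 4 + 3 = 28 months.
After the first batch: Gamma(3 + 32, 17 + 28) = Gamma(35, 45).
Total count: 14 + 4 + 50 + 58 + 8 + 34 + 35 + 9 + 20 + 6 = 238.
Total exposure: 4 + 1 + 5 + 5.5 + 1 + 6.5 + 5 + 2 + 6 + 1 = 37 months.
After the second batch: Gamma(35 + 238, 45 + 37) = Gamma(273, 82).
Posterior mean = α'/β' = 273/82.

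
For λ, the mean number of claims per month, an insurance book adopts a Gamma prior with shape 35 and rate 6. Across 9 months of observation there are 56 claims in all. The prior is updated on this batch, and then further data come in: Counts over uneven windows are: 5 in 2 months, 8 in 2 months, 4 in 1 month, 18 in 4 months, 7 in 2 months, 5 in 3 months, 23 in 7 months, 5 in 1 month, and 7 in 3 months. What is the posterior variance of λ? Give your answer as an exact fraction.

Total count 56 over total exposure 9 months.
After the first batch: Gamma(35 + 56, 6 + 9) = Gamma(91, 15).
Total count: 5 + 8 + 4 + 18 + 7 + 5 + 23 + 5 + 7 = 82.
Total exposure: 2 + 2 + 1 + 4 + 2 + 3 + 7 + 1 + 3 = 25 months.
After the second batch: Gamma(91 + 82, 15 + 25) = Gamma(173, 40).
Posterior variance = α'/β'² = 173/1600.

173/1600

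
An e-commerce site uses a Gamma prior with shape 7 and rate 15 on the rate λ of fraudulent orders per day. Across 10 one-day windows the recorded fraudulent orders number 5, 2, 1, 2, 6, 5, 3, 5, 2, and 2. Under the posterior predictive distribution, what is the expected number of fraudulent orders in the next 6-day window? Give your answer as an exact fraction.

Total count: 5 + 2 + 1 + 2 + 6 + 5 + 3 + 5 + 2 + 2 = 33.
Total exposure: 10 days.
Gamma(α, β) with Poisson data over total exposure Σt gives posterior Gamma(α+Σx, β+Σt) = Gamma(40, 25).
Predictive mean over a 6-day window = T·E[λ|data] = 6·40/25 = 48/5.

48/5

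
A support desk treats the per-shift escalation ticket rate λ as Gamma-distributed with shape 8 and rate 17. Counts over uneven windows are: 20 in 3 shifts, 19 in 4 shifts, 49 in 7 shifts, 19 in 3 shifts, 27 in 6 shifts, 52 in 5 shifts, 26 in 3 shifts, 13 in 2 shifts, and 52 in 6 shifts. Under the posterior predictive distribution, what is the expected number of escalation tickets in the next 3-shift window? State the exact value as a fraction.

855/56

Total count: 20 + 19 + 49 + 19 + 27 + 52 + 26 + 13 + 52 = 277.
Total exposure: 3 + 4 + 7 + 3 + 6 + 5 + 3 + 2 + 6 = 39 shifts.
Gamma(α, β) with Poisson data over total exposure Σt gives posterior Gamma(α+Σx, β+Σt) = Gamma(285, 56).
Predictive mean over a 3-shift window = T·E[λ|data] = 3·285/56 = 855/56.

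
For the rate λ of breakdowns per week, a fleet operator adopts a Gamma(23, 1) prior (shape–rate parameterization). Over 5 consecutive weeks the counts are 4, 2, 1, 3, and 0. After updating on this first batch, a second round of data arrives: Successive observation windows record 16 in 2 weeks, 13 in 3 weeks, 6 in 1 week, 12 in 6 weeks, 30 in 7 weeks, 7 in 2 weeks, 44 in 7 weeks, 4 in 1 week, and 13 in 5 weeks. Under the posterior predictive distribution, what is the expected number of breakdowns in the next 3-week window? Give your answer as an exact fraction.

Total count: 4 + 2 + 1 + 3 + 0 = 10.
Total exposure: 5 weeks.
After the first batch: Gamma(23 + 10, 1 + 5) = Gamma(33, 6).
Total count: 16 + 13 + 6 + 12 + 30 + 7 + 44 + 4 + 13 = 145.
Total exposure: 2 + 3 + 1 + 6 + 7 + 2 + 7 + 1 + 5 = 34 weeks.
After the second batch: Gamma(33 + 145, 6 + 34) = Gamma(178, 40).
Predictive mean over a 3-week window = T·E[λ|data] = 3·178/40 = 267/20.

267/20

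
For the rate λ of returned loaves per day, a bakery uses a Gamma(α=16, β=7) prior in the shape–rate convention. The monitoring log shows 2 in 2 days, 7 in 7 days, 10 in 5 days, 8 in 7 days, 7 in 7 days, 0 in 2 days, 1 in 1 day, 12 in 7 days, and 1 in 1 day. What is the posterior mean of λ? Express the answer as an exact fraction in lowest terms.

32/23

Total count: 2 + 7 + 10 + 8 + 7 + 0 + 1 + 12 + 1 = 48.
Total exposure: 2 + 7 + 5 + 7 + 7 + 2 + 1 + 7 + 1 = 39 days.
By Gamma–Poisson conjugacy, the posterior is Gamma(α + Σx, β + Σt) = Gamma(16 + 48, 7 + 39) = Gamma(64, 46).
Posterior mean = α'/β' = 64/46 = 32/23.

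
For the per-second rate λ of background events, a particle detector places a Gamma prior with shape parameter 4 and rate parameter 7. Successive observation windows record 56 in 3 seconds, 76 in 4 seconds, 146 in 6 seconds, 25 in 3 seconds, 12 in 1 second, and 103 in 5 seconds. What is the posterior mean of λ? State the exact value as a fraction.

422/29

Total count: 56 + 76 + 146 + 25 + 12 + 103 = 418.
Total exposure: 3 + 4 + 6 + 3 + 1 + 5 = 22 seconds.
The Gamma prior is conjugate for the Poisson rate, so λ | data ~ Gamma(4+418, 7+22) = Gamma(422, 29).
Posterior mean = α'/β' = 422/29.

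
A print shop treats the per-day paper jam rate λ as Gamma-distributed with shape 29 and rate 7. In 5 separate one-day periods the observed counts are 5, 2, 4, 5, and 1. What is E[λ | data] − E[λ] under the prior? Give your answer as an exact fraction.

-13/42

Total count: 5 + 2 + 4 + 5 + 1 = 17.
Total exposure: 5 days.
By Gamma–Poisson conjugacy, the posterior is Gamma(α + Σx, β + Σt) = Gamma(29 + 17, 7 + 5) = Gamma(46, 12).
Posterior mean = 46/12 = 23/6; prior mean = 29/7 = 29/7. Difference = 23/6 − 29/7 = -13/42.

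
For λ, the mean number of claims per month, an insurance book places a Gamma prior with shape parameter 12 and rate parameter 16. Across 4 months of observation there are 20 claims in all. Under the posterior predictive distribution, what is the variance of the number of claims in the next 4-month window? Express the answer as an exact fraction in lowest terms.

192/25

Total count 20 over total exposure 4 months.
Gamma(α, β) with Poisson data over total exposure Σt gives posterior Gamma(α+Σx, β+Σt) = Gamma(32, 20).
The posterior predictive for a window of length T is Negative Binomial with variance T·α'·(β'+T)/β'² = 4·32·24/400 = 192/25.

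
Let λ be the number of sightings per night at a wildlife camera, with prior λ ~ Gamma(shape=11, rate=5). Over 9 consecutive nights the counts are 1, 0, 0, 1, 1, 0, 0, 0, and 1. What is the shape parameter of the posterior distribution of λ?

15

Total count: 1 + 0 + 0 + 1 + 1 + 0 + 0 + 0 + 1 = 4.
Total exposure: 9 nights.
By Gamma–Poisson conjugacy, the posterior is Gamma(α + Σx, β + Σt) = Gamma(11 + 4, 5 + 9) = Gamma(15, 14).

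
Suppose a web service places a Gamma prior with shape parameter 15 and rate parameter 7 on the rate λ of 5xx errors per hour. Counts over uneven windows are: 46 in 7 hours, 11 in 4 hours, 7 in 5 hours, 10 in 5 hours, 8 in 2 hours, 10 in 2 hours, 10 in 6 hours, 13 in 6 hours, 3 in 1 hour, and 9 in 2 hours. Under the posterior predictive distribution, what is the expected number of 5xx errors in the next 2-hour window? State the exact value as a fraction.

284/47

Total count: 46 + 11 + 7 + 10 + 8 + 10 + 10 + 13 + 3 + 9 = 127.
Total exposure: 7 + 4 + 5 + 5 + 2 + 2 + 6 + 6 + 1 + 2 = 40 hours.
Conjugate update: add total count to the shape and total exposure to the rate, giving Gamma(142, 47).
Predictive mean over a 2-hour window = T·E[λ|data] = 2·142/47 = 284/47.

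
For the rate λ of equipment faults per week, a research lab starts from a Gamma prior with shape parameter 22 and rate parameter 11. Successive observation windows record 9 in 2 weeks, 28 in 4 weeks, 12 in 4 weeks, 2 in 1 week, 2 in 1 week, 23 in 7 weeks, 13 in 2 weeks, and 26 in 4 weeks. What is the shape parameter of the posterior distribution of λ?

Total count: 9 + 28 + 12 + 2 + 2 + 23 + 13 + 26 = 115.
Total exposure: 2 + 4 + 4 + 1 + 1 + 7 + 2 + 4 = 25 weeks.
By Gamma–Poisson conjugacy, the posterior is Gamma(α + Σx, β + Σt) = Gamma(22 + 115, 11 + 25) = Gamma(137, 36).

137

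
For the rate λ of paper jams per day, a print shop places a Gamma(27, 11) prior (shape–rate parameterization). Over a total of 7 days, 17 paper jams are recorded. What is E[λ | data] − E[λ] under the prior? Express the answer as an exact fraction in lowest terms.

Total count 17 over total exposure 7 days.
The Gamma prior is conjugate for the Poisson rate, so λ | data ~ Gamma(27+17, 11+7) = Gamma(44, 18).
Posterior mean = 44/18 = 22/9; prior mean = 27/11 = 27/11. Difference = 22/9 − 27/11 = -1/99.

-1/99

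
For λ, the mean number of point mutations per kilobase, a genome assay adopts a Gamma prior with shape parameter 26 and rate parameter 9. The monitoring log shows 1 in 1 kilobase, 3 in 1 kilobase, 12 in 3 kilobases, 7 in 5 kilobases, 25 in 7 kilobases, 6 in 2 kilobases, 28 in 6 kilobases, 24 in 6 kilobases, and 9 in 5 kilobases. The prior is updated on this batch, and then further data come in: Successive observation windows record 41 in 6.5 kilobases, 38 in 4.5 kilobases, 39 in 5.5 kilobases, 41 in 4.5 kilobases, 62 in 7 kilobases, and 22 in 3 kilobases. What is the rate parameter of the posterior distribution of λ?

Total count: 1 + 3 + 12 + 7 + 25 + 6 + 28 + 24 + 9 = 115.
Total exposure: 1 + 1 + 3 + 5 + 7 + 2 + 6 + 6 + 5 = 36 kilobases.
After the first batch: Gamma(26 + 115, 9 + 36) = Gamma(141, 45).
Total count: 41 + 38 + 39 + 41 + 62 + 22 = 243.
Total exposure: 6.5 + 4.5 + 5.5 + 4.5 + 7 + 3 = 31 kilobases.
After the second batch: Gamma(141 + 243, 45 + 31) = Gamma(384, 76).

76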